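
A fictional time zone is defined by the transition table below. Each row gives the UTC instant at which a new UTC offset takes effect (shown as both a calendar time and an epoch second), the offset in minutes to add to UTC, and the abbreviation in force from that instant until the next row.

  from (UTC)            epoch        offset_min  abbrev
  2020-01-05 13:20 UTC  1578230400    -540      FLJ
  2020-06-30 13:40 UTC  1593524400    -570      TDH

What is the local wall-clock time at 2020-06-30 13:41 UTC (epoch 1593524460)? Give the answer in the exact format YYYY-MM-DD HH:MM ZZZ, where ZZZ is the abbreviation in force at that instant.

2020-06-30 04:11 TDH

Query: 2020-06-30 13:41 UTC
Rule 2/2 (TDH, -09:30): 2020-06-30 13:40 UTC ≤ query < +∞
13·60 + 41 - 570 = 251 min
251 = 0·1440 + 251; 251 = 4·60 + 11 → 04:11, same day
→ 2020-06-30 04:11 TDH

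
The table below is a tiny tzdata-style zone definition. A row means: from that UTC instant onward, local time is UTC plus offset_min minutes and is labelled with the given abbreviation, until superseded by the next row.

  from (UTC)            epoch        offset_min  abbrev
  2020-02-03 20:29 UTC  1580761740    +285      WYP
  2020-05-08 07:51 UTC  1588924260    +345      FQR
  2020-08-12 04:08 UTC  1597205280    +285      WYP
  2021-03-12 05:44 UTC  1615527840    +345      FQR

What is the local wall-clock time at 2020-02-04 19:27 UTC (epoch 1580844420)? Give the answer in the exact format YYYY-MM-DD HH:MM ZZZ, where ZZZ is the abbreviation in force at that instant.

2020-02-05 00:12 WYP

Query: 2020-02-04 19:27 UTC
Rule 1/4 (WYP, +04:45): 2020-02-03 20:29 UTC ≤ query < 2020-05-08 07:51 UTC
19·60 + 27 + 285 = 1452 min
1452 = 1·1440 + 12; 12 = 0·60 + 12 → 00:12, 2020-02-04 + 1 day = 2020-02-05
→ 2020-02-05 00:12 WYP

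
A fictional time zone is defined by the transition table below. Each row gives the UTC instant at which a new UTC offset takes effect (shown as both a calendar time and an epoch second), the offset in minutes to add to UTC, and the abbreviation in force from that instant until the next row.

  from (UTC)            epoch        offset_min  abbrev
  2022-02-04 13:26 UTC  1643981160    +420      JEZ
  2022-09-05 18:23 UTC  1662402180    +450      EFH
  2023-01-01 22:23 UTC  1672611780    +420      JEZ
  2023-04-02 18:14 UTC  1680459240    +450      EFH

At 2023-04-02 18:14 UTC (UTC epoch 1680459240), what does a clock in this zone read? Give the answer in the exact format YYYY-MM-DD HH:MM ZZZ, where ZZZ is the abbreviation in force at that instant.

2023-04-03 01:44 EFH

Query: 2023-04-02 18:14 UTC
Rule 4/4 (EFH, +07:30): 2023-04-02 18:14 UTC ≤ query < +∞
18·60 + 14 + 450 = 1544 min
1544 = 1·1440 + 104; 104 = 1·60 + 44 → 01:44, 2023-04-02 + 1 day = 2023-04-03
→ 2023-04-03 01:44 EFH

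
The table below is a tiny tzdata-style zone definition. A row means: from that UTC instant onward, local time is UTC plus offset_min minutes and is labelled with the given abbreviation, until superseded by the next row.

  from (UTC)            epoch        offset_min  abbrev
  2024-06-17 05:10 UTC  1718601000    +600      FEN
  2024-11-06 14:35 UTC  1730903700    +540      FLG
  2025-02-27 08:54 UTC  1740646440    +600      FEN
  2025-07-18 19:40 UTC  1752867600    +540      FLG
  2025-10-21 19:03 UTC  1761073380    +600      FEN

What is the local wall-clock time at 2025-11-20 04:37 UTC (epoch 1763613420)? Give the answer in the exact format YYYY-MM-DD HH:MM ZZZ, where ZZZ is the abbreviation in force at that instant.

2025-11-20 14:37 FEN

Query: 2025-11-20 04:37 UTC
Rule 5/5 (FEN, +10:00): 2025-10-21 19:03 UTC ≤ query < +∞
4·60 + 37 + 600 = 877 min
877 = 0·1440 + 877; 877 = 14·60 + 37 → 14:37, same day
→ 2025-11-20 14:37 FEN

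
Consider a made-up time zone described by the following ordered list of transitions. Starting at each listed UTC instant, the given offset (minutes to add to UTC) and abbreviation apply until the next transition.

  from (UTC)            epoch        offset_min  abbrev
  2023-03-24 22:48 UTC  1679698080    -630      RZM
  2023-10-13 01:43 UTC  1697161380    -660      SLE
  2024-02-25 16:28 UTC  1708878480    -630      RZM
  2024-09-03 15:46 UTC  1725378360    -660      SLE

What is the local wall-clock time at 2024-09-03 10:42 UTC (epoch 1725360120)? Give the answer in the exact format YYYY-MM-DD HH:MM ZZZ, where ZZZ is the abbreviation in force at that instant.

2024-09-03 00:12 RZM

Query: 2024-09-03 10:42 UTC
Rule 3/4 (RZM, -10:30): 2024-02-25 16:28 UTC ≤ query < 2024-09-03 15:46 UTC
10·60 + 42 - 630 = 12 min
12 = 0·1440 + 12; 12 = 0·60 + 12 → 00:12, same day
→ 2024-09-03 00:12 RZM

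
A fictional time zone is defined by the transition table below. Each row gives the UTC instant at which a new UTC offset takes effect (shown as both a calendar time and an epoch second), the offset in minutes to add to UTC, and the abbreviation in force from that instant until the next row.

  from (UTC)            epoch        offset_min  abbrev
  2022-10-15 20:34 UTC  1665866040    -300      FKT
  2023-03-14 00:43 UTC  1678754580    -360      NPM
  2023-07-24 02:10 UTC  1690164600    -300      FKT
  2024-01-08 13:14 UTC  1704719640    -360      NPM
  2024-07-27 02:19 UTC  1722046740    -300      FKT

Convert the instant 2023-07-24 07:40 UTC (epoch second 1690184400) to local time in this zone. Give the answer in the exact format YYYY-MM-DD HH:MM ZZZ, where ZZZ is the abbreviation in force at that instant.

2023-07-24 02:40 FKT

Query: 2023-07-24 07:40 UTC
Rule 3/5 (FKT, -05:00): 2023-07-24 02:10 UTC ≤ query < 2024-01-08 13:14 UTC
7·60 + 40 - 300 = 160 min
160 = 0·1440 + 160; 160 = 2·60 + 40 → 02:40, same day
→ 2023-07-24 02:40 FKT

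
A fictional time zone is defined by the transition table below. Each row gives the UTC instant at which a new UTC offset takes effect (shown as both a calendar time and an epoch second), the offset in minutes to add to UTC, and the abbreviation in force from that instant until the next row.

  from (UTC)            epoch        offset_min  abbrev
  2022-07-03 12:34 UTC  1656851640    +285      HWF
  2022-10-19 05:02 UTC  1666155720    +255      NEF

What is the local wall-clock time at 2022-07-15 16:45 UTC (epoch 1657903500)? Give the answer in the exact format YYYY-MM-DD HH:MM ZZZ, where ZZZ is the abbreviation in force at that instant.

2022-07-15 21:30 HWF

Query: 2022-07-15 16:45 UTC
Rule 1/2 (HWF, +04:45): 2022-07-03 12:34 UTC ≤ query < 2022-10-19 05:02 UTC
16·60 + 45 + 285 = 1290 min
1290 = 0·1440 + 1290; 1290 = 21·60 + 30 → 21:30, same day
→ 2022-07-15 21:30 HWF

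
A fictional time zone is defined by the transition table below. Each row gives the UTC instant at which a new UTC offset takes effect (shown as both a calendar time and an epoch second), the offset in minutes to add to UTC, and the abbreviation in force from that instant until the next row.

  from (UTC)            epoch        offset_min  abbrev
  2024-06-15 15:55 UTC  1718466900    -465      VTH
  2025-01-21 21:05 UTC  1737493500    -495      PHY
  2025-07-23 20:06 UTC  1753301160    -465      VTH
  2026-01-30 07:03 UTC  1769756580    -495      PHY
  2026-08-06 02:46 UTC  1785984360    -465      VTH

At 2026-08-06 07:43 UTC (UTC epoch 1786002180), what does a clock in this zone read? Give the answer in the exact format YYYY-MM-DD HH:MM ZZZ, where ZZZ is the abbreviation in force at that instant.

Query: 2026-08-06 07:43 UTC
Rule 5/5 (VTH, -07:45): 2026-08-06 02:46 UTC ≤ query < +∞
7·60 + 43 - 465 = -2 min
-2 = -1·1440 + 1438; 1438 = 23·60 + 58 → 23:58, 2026-08-06 - 1 day = 2026-08-05
→ 2026-08-05 23:58 VTH

2026-08-05 23:58 VTH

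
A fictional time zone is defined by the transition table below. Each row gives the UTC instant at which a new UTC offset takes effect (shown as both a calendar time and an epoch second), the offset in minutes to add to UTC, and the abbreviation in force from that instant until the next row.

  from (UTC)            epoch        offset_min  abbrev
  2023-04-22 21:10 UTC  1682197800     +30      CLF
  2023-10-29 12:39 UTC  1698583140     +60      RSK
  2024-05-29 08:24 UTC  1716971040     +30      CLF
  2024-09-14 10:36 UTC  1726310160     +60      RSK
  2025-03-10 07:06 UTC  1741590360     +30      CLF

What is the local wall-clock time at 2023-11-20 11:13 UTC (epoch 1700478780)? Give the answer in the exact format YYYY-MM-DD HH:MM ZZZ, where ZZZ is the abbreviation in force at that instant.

2023-11-20 12:13 RSK

Query: 2023-11-20 11:13 UTC
Rule 2/5 (RSK, +01:00): 2023-10-29 12:39 UTC ≤ query < 2024-05-29 08:24 UTC
11·60 + 13 + 60 = 733 min
733 = 0·1440 + 733; 733 = 12·60 + 13 → 12:13, same day
→ 2023-11-20 12:13 RSK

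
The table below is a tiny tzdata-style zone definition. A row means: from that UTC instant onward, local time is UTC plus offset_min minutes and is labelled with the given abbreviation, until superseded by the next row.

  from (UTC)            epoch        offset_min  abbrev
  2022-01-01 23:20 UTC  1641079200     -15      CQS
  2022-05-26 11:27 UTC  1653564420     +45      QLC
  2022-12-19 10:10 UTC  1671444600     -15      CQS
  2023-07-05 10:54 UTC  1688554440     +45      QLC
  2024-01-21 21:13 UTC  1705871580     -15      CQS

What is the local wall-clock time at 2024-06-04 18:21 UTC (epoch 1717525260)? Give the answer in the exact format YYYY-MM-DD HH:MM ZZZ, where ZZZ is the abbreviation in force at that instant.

Query: 2024-06-04 18:21 UTC
Rule 5/5 (CQS, -00:15): 2024-01-21 21:13 UTC ≤ query < +∞
18·60 + 21 - 15 = 1086 min
1086 = 0·1440 + 1086; 1086 = 18·60 + 6 → 18:06, same day
→ 2024-06-04 18:06 CQS

2024-06-04 18:06 CQS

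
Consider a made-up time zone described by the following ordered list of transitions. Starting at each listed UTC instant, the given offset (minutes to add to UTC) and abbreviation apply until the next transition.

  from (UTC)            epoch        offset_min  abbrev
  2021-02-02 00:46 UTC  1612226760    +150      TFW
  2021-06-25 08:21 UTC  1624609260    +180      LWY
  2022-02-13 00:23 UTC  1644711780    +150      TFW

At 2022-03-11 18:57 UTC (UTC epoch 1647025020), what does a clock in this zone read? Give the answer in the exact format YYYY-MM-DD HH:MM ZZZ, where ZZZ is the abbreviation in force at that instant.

2022-03-11 21:27 TFW

Query: 2022-03-11 18:57 UTC
Rule 3/3 (TFW, +02:30): 2022-02-13 00:23 UTC ≤ query < +∞
18·60 + 57 + 150 = 1287 min
1287 = 0·1440 + 1287; 1287 = 21·60 + 27 → 21:27, same day
→ 2022-03-11 21:27 TFW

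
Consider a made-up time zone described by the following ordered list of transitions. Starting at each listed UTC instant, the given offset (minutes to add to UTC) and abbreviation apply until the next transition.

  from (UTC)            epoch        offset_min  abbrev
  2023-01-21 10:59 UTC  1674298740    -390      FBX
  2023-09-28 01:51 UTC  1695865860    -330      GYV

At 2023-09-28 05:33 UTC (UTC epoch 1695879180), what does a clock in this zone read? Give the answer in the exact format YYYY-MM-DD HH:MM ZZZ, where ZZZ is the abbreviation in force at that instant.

Query: 2023-09-28 05:33 UTC
Rule 2/2 (GYV, -05:30): 2023-09-28 01:51 UTC ≤ query < +∞
5·60 + 33 - 330 = 3 min
3 = 0·1440 + 3; 3 = 0·60 + 3 → 00:03, same day
→ 2023-09-28 00:03 GYV

2023-09-28 00:03 GYV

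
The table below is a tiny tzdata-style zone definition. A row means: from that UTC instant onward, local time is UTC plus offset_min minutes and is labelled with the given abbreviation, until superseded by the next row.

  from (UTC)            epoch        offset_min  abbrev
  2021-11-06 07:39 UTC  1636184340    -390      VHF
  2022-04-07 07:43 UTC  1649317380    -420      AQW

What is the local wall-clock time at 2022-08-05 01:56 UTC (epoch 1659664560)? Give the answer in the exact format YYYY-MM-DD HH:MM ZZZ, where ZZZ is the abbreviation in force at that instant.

2022-08-04 18:56 AQW

Query: 2022-08-05 01:56 UTC
Rule 2/2 (AQW, -07:00): 2022-04-07 07:43 UTC ≤ query < +∞
1·60 + 56 - 420 = -304 min
-304 = -1·1440 + 1136; 1136 = 18·60 + 56 → 18:56, 2022-08-05 - 1 day = 2022-08-04
→ 2022-08-04 18:56 AQW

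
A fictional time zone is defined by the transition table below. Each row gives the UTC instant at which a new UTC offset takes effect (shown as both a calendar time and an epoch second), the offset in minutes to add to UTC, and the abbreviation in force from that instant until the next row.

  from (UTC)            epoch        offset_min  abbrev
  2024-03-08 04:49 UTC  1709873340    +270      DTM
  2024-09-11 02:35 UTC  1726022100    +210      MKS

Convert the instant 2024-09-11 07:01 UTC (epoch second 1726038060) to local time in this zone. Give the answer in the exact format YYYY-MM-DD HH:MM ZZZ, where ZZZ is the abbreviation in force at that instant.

Query: 2024-09-11 07:01 UTC
Rule 2/2 (MKS, +03:30): 2024-09-11 02:35 UTC ≤ query < +∞
7·60 + 1 + 210 = 631 min
631 = 0·1440 + 631; 631 = 10·60 + 31 → 10:31, same day
→ 2024-09-11 10:31 MKS

2024-09-11 10:31 MKS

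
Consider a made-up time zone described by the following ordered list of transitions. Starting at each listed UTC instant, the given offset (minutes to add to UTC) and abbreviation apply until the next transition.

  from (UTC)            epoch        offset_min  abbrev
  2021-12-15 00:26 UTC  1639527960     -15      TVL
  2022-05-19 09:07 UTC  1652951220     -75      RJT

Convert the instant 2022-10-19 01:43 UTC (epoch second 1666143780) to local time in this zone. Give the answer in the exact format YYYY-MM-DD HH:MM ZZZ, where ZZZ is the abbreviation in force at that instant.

2022-10-19 00:28 RJT

Query: 2022-10-19 01:43 UTC
Rule 2/2 (RJT, -01:15): 2022-05-19 09:07 UTC ≤ query < +∞
1·60 + 43 - 75 = 28 min
28 = 0·1440 + 28; 28 = 0·60 + 28 → 00:28, same day
→ 2022-10-19 00:28 RJT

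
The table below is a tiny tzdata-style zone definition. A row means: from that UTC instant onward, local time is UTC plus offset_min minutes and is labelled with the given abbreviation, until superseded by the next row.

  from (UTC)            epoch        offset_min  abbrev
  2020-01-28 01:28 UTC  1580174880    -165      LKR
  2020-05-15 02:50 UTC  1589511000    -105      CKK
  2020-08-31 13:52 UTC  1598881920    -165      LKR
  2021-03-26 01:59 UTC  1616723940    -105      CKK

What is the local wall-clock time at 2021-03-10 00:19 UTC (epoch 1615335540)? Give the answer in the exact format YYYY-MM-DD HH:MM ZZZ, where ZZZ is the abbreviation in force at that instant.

2021-03-09 21:34 LKR

Query: 2021-03-10 00:19 UTC
Rule 3/4 (LKR, -02:45): 2020-08-31 13:52 UTC ≤ query < 2021-03-26 01:59 UTC
0·60 + 19 - 165 = -146 min
-146 = -1·1440 + 1294; 1294 = 21·60 + 34 → 21:34, 2021-03-10 - 1 day = 2021-03-09
→ 2021-03-09 21:34 LKR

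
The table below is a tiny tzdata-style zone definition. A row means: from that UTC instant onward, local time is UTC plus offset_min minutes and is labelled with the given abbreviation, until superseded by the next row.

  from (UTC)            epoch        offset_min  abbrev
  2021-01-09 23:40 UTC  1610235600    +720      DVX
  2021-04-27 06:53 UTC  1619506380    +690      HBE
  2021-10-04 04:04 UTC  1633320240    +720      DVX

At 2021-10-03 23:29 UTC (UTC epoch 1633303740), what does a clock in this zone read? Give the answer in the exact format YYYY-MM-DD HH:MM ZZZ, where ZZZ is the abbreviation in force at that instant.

2021-10-04 10:59 HBE

Query: 2021-10-03 23:29 UTC
Rule 2/3 (HBE, +11:30): 2021-04-27 06:53 UTC ≤ query < 2021-10-04 04:04 UTC
23·60 + 29 + 690 = 2099 min
2099 = 1·1440 + 659; 659 = 10·60 + 59 → 10:59, 2021-10-03 + 1 day = 2021-10-04
→ 2021-10-04 10:59 HBE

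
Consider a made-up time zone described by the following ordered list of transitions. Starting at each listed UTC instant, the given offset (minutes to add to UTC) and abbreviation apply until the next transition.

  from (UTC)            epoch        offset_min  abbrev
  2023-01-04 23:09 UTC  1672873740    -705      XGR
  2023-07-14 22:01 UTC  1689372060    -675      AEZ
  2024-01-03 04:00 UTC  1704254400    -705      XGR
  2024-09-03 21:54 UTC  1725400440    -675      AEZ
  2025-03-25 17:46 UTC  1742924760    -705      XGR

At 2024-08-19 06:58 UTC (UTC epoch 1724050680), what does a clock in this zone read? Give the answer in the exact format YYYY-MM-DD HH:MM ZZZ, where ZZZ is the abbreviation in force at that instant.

Query: 2024-08-19 06:58 UTC
Rule 3/5 (XGR, -11:45): 2024-01-03 04:00 UTC ≤ query < 2024-09-03 21:54 UTC
6·60 + 58 - 705 = -287 min
-287 = -1·1440 + 1153; 1153 = 19·60 + 13 → 19:13, 2024-08-19 - 1 day = 2024-08-18
→ 2024-08-18 19:13 XGR

2024-08-18 19:13 XGR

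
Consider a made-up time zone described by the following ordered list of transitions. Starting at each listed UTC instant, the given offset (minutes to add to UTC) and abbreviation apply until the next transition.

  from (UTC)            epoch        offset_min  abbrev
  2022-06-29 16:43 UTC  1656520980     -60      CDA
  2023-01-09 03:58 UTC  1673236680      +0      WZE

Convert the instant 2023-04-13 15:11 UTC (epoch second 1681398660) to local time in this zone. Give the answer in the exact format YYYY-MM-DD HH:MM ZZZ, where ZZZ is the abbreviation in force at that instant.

2023-04-13 15:11 WZE

Query: 2023-04-13 15:11 UTC
Rule 2/2 (WZE, +00:00): 2023-01-09 03:58 UTC ≤ query < +∞
15·60 + 11 + 0 = 911 min
911 = 0·1440 + 911; 911 = 15·60 + 11 → 15:11, same day
→ 2023-04-13 15:11 WZE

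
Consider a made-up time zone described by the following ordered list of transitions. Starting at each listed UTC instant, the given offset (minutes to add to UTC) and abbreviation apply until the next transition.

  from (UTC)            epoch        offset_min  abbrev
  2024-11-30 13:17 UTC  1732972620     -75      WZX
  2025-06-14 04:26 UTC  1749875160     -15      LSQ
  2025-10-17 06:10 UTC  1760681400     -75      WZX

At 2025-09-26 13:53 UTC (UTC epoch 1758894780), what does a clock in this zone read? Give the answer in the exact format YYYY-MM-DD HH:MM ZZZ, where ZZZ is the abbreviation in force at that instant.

Query: 2025-09-26 13:53 UTC
Rule 2/3 (LSQ, -00:15): 2025-06-14 04:26 UTC ≤ query < 2025-10-17 06:10 UTC
13·60 + 53 - 15 = 818 min
818 = 0·1440 + 818; 818 = 13·60 + 38 → 13:38, same day
→ 2025-09-26 13:38 LSQ

2025-09-26 13:38 LSQ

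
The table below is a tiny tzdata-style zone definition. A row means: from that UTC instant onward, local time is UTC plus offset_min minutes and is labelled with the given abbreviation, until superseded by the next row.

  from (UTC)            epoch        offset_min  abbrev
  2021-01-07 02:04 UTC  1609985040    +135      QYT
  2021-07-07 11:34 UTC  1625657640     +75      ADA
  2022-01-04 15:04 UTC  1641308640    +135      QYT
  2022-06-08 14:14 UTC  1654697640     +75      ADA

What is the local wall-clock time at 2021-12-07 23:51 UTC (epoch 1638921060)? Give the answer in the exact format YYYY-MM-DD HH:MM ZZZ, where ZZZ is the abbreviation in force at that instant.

Query: 2021-12-07 23:51 UTC
Rule 2/4 (ADA, +01:15): 2021-07-07 11:34 UTC ≤ query < 2022-01-04 15:04 UTC
23·60 + 51 + 75 = 1506 min
1506 = 1·1440 + 66; 66 = 1·60 + 6 → 01:06, 2021-12-07 + 1 day = 2021-12-08
→ 2021-12-08 01:06 ADA

2021-12-08 01:06 ADA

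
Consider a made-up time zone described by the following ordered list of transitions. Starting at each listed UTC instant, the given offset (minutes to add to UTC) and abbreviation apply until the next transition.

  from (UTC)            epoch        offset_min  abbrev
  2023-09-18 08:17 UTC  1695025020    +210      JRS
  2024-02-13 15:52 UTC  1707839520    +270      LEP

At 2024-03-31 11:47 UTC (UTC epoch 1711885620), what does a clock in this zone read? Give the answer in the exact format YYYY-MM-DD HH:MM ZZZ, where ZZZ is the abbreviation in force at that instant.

2024-03-31 16:17 LEP

Query: 2024-03-31 11:47 UTC
Rule 2/2 (LEP, +04:30): 2024-02-13 15:52 UTC ≤ query < +∞
11·60 + 47 + 270 = 977 min
977 = 0·1440 + 977; 977 = 16·60 + 17 → 16:17, same day
→ 2024-03-31 16:17 LEP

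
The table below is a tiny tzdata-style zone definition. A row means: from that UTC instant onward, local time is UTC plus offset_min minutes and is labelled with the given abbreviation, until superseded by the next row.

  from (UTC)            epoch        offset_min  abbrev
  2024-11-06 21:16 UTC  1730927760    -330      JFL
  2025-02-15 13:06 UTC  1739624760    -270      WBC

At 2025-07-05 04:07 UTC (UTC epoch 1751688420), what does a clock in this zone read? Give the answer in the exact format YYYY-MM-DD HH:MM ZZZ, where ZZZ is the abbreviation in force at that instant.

2025-07-04 23:37 WBC

Query: 2025-07-05 04:07 UTC
Rule 2/2 (WBC, -04:30): 2025-02-15 13:06 UTC ≤ query < +∞
4·60 + 7 - 270 = -23 min
-23 = -1·1440 + 1417; 1417 = 23·60 + 37 → 23:37, 2025-07-05 - 1 day = 2025-07-04
→ 2025-07-04 23:37 WBC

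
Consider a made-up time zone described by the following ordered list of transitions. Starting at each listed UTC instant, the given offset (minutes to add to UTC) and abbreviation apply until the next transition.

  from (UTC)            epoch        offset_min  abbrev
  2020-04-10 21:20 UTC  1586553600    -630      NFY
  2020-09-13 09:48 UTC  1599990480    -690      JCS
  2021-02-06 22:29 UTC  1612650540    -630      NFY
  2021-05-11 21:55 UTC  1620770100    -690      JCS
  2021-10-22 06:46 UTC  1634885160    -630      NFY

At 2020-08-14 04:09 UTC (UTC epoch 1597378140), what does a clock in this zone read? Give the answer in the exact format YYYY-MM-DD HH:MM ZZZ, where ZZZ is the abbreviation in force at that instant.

2020-08-13 17:39 NFY

Query: 2020-08-14 04:09 UTC
Rule 1/5 (NFY, -10:30): 2020-04-10 21:20 UTC ≤ query < 2020-09-13 09:48 UTC
4·60 + 9 - 630 = -381 min
-381 = -1·1440 + 1059; 1059 = 17·60 + 39 → 17:39, 2020-08-14 - 1 day = 2020-08-13
→ 2020-08-13 17:39 NFY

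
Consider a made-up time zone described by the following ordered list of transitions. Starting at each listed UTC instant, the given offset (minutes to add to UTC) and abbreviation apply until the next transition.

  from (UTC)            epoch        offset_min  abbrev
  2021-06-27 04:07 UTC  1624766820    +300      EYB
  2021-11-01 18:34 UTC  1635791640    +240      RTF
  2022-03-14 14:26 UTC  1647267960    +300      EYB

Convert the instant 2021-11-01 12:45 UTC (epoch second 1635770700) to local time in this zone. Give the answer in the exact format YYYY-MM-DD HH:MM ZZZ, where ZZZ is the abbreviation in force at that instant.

2021-11-01 17:45 EYB

Query: 2021-11-01 12:45 UTC
Rule 1/3 (EYB, +05:00): 2021-06-27 04:07 UTC ≤ query < 2021-11-01 18:34 UTC
12·60 + 45 + 300 = 1065 min
1065 = 0·1440 + 1065; 1065 = 17·60 + 45 → 17:45, same day
→ 2021-11-01 17:45 EYB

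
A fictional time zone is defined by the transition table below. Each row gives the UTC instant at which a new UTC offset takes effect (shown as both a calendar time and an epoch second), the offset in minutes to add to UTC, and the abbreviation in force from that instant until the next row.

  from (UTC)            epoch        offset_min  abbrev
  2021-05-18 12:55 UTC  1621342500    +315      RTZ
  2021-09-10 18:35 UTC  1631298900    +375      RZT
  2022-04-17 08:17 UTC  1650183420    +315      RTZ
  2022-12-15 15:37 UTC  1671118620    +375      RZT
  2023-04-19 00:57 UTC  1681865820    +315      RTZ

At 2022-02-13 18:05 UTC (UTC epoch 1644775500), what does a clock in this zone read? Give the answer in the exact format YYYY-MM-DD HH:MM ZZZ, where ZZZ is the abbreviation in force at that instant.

Query: 2022-02-13 18:05 UTC
Rule 2/5 (RZT, +06:15): 2021-09-10 18:35 UTC ≤ query < 2022-04-17 08:17 UTC
18·60 + 5 + 375 = 1460 min
1460 = 1·1440 + 20; 20 = 0·60 + 20 → 00:20, 2022-02-13 + 1 day = 2022-02-14
→ 2022-02-14 00:20 RZT

2022-02-14 00:20 RZT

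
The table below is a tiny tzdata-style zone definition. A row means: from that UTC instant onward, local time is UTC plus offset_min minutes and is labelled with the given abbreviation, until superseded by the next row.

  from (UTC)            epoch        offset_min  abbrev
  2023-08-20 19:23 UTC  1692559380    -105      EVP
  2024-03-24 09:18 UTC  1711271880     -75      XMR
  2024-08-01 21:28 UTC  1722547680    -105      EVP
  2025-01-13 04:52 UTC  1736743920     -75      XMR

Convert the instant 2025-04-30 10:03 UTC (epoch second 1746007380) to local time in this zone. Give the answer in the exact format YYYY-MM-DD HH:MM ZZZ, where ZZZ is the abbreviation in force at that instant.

Query: 2025-04-30 10:03 UTC
Rule 4/4 (XMR, -01:15): 2025-01-13 04:52 UTC ≤ query < +∞
10·60 + 3 - 75 = 528 min
528 = 0·1440 + 528; 528 = 8·60 + 48 → 08:48, same day
→ 2025-04-30 08:48 XMR

2025-04-30 08:48 XMR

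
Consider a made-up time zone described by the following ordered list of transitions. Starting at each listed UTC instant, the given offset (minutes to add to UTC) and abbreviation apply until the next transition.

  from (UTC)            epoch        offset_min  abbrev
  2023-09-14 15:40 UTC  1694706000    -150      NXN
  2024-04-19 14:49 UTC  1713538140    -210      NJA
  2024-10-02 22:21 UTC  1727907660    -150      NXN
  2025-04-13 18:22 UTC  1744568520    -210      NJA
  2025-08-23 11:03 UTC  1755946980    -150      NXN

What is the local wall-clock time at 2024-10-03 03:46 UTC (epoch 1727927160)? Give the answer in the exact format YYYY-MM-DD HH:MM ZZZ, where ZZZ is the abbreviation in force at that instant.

2024-10-03 01:16 NXN

Query: 2024-10-03 03:46 UTC
Rule 3/5 (NXN, -02:30): 2024-10-02 22:21 UTC ≤ query < 2025-04-13 18:22 UTC
3·60 + 46 - 150 = 76 min
76 = 0·1440 + 76; 76 = 1·60 + 16 → 01:16, same day
→ 2024-10-03 01:16 NXN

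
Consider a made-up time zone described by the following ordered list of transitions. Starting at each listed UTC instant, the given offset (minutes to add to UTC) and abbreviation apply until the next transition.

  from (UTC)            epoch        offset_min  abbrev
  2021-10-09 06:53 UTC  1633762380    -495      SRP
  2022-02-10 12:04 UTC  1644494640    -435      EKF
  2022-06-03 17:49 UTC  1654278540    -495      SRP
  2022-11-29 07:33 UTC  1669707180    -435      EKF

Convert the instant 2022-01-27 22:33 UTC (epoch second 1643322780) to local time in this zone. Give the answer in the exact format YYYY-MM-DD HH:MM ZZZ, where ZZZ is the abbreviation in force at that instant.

2022-01-27 14:18 SRP

Query: 2022-01-27 22:33 UTC
Rule 1/4 (SRP, -08:15): 2021-10-09 06:53 UTC ≤ query < 2022-02-10 12:04 UTC
22·60 + 33 - 495 = 858 min
858 = 0·1440 + 858; 858 = 14·60 + 18 → 14:18, same day
→ 2022-01-27 14:18 SRP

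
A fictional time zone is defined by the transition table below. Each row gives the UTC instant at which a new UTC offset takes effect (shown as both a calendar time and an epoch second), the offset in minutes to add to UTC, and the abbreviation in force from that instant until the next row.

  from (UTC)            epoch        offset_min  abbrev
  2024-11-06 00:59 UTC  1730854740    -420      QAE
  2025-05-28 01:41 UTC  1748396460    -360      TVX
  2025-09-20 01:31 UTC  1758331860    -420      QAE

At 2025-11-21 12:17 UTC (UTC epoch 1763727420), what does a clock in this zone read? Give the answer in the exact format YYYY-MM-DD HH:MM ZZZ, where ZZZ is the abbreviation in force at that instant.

2025-11-21 05:17 QAE

Query: 2025-11-21 12:17 UTC
Rule 3/3 (QAE, -07:00): 2025-09-20 01:31 UTC ≤ query < +∞
12·60 + 17 - 420 = 317 min
317 = 0·1440 + 317; 317 = 5·60 + 17 → 05:17, same day
→ 2025-11-21 05:17 QAE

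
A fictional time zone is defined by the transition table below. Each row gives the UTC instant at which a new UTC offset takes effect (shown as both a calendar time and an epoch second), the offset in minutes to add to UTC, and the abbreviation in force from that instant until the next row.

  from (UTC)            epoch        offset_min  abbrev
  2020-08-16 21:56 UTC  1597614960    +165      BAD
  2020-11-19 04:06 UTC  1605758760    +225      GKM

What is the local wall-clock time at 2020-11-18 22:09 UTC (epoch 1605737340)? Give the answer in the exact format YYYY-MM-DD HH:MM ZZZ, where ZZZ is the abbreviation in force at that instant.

2020-11-19 00:54 BAD

Query: 2020-11-18 22:09 UTC
Rule 1/2 (BAD, +02:45): 2020-08-16 21:56 UTC ≤ query < 2020-11-19 04:06 UTC
22·60 + 9 + 165 = 1494 min
1494 = 1·1440 + 54; 54 = 0·60 + 54 → 00:54, 2020-11-18 + 1 day = 2020-11-19
→ 2020-11-19 00:54 BAD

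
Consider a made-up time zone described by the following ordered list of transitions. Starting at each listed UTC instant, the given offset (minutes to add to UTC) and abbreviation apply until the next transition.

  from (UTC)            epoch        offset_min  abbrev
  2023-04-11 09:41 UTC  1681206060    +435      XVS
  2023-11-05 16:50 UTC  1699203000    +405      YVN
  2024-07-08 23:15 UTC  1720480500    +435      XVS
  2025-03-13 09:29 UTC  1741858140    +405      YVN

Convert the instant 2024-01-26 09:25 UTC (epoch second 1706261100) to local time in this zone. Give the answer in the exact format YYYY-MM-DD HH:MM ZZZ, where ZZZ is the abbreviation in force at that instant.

Query: 2024-01-26 09:25 UTC
Rule 2/4 (YVN, +06:45): 2023-11-05 16:50 UTC ≤ query < 2024-07-08 23:15 UTC
9·60 + 25 + 405 = 970 min
970 = 0·1440 + 970; 970 = 16·60 + 10 → 16:10, same day
→ 2024-01-26 16:10 YVN

2024-01-26 16:10 YVN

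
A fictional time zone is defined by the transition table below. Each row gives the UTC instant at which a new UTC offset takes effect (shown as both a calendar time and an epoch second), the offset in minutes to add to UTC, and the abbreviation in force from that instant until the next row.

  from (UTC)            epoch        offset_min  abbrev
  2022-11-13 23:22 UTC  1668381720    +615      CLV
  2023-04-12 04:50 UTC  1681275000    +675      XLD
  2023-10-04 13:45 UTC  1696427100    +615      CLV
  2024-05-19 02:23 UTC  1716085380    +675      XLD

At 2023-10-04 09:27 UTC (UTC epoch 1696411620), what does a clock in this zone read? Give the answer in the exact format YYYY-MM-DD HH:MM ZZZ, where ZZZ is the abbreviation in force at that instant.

2023-10-04 20:42 XLD

Query: 2023-10-04 09:27 UTC
Rule 2/4 (XLD, +11:15): 2023-04-12 04:50 UTC ≤ query < 2023-10-04 13:45 UTC
9·60 + 27 + 675 = 1242 min
1242 = 0·1440 + 1242; 1242 = 20·60 + 42 → 20:42, same day
→ 2023-10-04 20:42 XLD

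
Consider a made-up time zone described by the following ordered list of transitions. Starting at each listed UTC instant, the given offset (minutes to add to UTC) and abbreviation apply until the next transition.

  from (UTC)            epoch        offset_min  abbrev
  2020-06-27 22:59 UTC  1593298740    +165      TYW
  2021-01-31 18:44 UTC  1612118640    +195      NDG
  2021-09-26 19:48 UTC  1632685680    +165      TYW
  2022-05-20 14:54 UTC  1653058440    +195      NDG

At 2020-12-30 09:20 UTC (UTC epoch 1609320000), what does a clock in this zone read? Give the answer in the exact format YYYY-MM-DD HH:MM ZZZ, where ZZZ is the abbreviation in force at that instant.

2020-12-30 12:05 TYW

Query: 2020-12-30 09:20 UTC
Rule 1/4 (TYW, +02:45): 2020-06-27 22:59 UTC ≤ query < 2021-01-31 18:44 UTC
9·60 + 20 + 165 = 725 min
725 = 0·1440 + 725; 725 = 12·60 + 5 → 12:05, same day
→ 2020-12-30 12:05 TYW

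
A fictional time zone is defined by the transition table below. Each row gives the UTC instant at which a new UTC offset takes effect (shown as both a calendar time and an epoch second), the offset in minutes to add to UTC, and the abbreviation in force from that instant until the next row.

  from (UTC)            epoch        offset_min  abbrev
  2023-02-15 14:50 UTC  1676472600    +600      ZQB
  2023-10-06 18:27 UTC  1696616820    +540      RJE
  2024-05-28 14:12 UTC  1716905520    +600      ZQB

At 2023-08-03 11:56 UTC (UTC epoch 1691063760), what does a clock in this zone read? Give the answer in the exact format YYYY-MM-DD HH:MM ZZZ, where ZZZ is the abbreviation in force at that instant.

2023-08-03 21:56 ZQB

Query: 2023-08-03 11:56 UTC
Rule 1/3 (ZQB, +10:00): 2023-02-15 14:50 UTC ≤ query < 2023-10-06 18:27 UTC
11·60 + 56 + 600 = 1316 min
1316 = 0·1440 + 1316; 1316 = 21·60 + 56 → 21:56, same day
→ 2023-08-03 21:56 ZQB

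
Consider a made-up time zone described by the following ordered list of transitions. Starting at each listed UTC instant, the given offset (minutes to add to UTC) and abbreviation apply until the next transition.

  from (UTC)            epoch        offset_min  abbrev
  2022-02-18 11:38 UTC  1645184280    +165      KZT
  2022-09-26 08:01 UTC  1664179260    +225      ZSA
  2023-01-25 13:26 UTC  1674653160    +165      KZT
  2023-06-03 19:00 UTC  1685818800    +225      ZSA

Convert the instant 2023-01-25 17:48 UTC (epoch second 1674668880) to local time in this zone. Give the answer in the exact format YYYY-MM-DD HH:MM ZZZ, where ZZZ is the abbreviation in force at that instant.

Query: 2023-01-25 17:48 UTC
Rule 3/4 (KZT, +02:45): 2023-01-25 13:26 UTC ≤ query < 2023-06-03 19:00 UTC
17·60 + 48 + 165 = 1233 min
1233 = 0·1440 + 1233; 1233 = 20·60 + 33 → 20:33, same day
→ 2023-01-25 20:33 KZT

2023-01-25 20:33 KZT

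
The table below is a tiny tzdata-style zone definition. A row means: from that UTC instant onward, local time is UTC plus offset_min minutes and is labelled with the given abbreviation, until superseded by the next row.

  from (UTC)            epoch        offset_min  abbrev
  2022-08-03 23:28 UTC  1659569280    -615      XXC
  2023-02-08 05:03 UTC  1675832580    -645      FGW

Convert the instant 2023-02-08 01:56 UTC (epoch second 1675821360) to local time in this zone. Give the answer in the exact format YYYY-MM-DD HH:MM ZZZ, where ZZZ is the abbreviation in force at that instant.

Query: 2023-02-08 01:56 UTC
Rule 1/2 (XXC, -10:15): 2022-08-03 23:28 UTC ≤ query < 2023-02-08 05:03 UTC
1·60 + 56 - 615 = -499 min
-499 = -1·1440 + 941; 941 = 15·60 + 41 → 15:41, 2023-02-08 - 1 day = 2023-02-07
→ 2023-02-07 15:41 XXC

2023-02-07 15:41 XXC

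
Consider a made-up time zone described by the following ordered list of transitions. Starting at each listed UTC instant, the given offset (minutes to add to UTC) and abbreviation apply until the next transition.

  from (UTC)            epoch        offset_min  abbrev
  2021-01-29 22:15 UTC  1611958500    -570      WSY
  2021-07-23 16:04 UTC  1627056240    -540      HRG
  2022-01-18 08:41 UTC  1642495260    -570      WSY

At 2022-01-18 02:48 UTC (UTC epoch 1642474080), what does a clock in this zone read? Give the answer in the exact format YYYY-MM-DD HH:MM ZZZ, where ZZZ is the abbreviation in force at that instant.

2022-01-17 17:48 HRG

Query: 2022-01-18 02:48 UTC
Rule 2/3 (HRG, -09:00): 2021-07-23 16:04 UTC ≤ query < 2022-01-18 08:41 UTC
2·60 + 48 - 540 = -372 min
-372 = -1·1440 + 1068; 1068 = 17·60 + 48 → 17:48, 2022-01-18 - 1 day = 2022-01-17
→ 2022-01-17 17:48 HRG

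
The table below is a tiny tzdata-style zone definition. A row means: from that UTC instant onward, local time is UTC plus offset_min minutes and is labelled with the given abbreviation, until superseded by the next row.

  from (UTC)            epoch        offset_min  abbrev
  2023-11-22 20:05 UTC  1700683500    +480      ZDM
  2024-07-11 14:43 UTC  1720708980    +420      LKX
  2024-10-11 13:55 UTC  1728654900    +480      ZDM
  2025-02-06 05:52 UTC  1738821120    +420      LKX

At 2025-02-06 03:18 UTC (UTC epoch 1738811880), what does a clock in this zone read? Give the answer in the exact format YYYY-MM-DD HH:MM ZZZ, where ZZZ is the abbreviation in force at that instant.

Query: 2025-02-06 03:18 UTC
Rule 3/4 (ZDM, +08:00): 2024-10-11 13:55 UTC ≤ query < 2025-02-06 05:52 UTC
3·60 + 18 + 480 = 678 min
678 = 0·1440 + 678; 678 = 11·60 + 18 → 11:18, same day
→ 2025-02-06 11:18 ZDM

2025-02-06 11:18 ZDM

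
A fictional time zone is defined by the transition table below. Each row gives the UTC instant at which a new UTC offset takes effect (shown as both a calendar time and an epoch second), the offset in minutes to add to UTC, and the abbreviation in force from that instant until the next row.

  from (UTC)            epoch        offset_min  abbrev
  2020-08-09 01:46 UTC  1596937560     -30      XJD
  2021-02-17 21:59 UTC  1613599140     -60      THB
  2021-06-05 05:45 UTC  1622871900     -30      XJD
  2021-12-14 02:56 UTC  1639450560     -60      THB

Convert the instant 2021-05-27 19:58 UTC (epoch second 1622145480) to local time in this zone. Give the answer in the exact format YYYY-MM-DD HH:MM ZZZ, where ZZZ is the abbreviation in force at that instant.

2021-05-27 18:58 THB

Query: 2021-05-27 19:58 UTC
Rule 2/4 (THB, -01:00): 2021-02-17 21:59 UTC ≤ query < 2021-06-05 05:45 UTC
19·60 + 58 - 60 = 1138 min
1138 = 0·1440 + 1138; 1138 = 18·60 + 58 → 18:58, same day
→ 2021-05-27 18:58 THB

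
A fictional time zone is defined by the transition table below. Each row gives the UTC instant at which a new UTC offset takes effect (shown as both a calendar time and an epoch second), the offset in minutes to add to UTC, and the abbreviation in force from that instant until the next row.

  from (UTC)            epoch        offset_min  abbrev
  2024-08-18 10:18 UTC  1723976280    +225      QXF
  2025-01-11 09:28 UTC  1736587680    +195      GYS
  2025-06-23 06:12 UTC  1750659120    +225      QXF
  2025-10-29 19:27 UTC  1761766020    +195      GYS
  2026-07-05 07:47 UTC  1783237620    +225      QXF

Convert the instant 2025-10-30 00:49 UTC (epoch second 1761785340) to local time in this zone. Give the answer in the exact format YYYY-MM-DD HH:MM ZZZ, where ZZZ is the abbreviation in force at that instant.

Query: 2025-10-30 00:49 UTC
Rule 4/5 (GYS, +03:15): 2025-10-29 19:27 UTC ≤ query < 2026-07-05 07:47 UTC
0·60 + 49 + 195 = 244 min
244 = 0·1440 + 244; 244 = 4·60 + 4 → 04:04, same day
→ 2025-10-30 04:04 GYS

2025-10-30 04:04 GYS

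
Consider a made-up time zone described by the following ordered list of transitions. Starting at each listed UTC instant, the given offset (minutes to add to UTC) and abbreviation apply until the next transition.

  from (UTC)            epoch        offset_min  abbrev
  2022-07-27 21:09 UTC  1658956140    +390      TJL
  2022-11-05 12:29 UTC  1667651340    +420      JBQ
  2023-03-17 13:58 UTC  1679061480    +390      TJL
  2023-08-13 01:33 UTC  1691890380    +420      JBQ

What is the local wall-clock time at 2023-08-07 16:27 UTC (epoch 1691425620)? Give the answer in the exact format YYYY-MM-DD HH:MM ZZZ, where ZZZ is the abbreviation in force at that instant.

2023-08-07 22:57 TJL

Query: 2023-08-07 16:27 UTC
Rule 3/4 (TJL, +06:30): 2023-03-17 13:58 UTC ≤ query < 2023-08-13 01:33 UTC
16·60 + 27 + 390 = 1377 min
1377 = 0·1440 + 1377; 1377 = 22·60 + 57 → 22:57, same day
→ 2023-08-07 22:57 TJL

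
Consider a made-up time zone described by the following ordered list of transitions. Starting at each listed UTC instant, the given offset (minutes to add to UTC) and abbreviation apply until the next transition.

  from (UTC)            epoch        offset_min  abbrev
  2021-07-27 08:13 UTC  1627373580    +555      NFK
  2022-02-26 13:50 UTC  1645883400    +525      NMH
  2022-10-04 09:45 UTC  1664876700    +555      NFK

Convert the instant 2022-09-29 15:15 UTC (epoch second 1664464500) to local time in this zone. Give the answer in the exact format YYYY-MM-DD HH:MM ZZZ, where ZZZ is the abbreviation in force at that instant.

Query: 2022-09-29 15:15 UTC
Rule 2/3 (NMH, +08:45): 2022-02-26 13:50 UTC ≤ query < 2022-10-04 09:45 UTC
15·60 + 15 + 525 = 1440 min
1440 = 1·1440 + 0; 0 = 0·60 + 0 → 00:00, 2022-09-29 + 1 day = 2022-09-30
→ 2022-09-30 00:00 NMH

2022-09-30 00:00 NMH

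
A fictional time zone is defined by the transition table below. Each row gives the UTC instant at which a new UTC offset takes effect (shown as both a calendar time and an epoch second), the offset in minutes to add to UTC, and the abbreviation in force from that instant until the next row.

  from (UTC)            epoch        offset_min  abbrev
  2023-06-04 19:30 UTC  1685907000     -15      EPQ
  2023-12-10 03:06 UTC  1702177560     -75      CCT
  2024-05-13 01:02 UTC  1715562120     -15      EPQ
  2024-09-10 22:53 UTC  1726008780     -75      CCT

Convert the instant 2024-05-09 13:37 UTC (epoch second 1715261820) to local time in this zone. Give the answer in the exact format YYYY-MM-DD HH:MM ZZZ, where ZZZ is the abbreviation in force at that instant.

Query: 2024-05-09 13:37 UTC
Rule 2/4 (CCT, -01:15): 2023-12-10 03:06 UTC ≤ query < 2024-05-13 01:02 UTC
13·60 + 37 - 75 = 742 min
742 = 0·1440 + 742; 742 = 12·60 + 22 → 12:22, same day
→ 2024-05-09 12:22 CCT

2024-05-09 12:22 CCT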